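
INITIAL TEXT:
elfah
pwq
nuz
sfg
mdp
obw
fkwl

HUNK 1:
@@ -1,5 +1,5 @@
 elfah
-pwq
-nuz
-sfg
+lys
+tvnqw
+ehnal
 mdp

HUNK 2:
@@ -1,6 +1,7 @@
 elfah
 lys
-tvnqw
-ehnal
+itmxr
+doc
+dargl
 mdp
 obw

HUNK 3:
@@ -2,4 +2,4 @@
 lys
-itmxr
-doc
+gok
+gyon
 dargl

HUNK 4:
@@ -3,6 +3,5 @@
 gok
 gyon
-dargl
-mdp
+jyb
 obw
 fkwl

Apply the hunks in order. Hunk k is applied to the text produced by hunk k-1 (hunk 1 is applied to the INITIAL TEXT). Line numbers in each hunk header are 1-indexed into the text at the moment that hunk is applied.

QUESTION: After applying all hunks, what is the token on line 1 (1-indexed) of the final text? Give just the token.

Answer: elfah

Derivation:
Hunk 1: at line 1 remove [pwq,nuz,sfg] add [lys,tvnqw,ehnal] -> 7 lines: elfah lys tvnqw ehnal mdp obw fkwl
Hunk 2: at line 1 remove [tvnqw,ehnal] add [itmxr,doc,dargl] -> 8 lines: elfah lys itmxr doc dargl mdp obw fkwl
Hunk 3: at line 2 remove [itmxr,doc] add [gok,gyon] -> 8 lines: elfah lys gok gyon dargl mdp obw fkwl
Hunk 4: at line 3 remove [dargl,mdp] add [jyb] -> 7 lines: elfah lys gok gyon jyb obw fkwl
Final line 1: elfah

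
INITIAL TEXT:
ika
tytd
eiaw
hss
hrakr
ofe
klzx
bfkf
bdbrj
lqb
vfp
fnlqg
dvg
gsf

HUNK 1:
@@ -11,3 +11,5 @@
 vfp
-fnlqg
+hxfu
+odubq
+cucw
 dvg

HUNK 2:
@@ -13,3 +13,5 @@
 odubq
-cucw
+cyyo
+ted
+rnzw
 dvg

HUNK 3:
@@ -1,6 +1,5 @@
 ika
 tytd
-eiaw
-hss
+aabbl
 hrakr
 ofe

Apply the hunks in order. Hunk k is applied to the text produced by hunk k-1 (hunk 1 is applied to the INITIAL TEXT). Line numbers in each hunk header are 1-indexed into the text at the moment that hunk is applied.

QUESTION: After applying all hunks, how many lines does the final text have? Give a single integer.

Hunk 1: at line 11 remove [fnlqg] add [hxfu,odubq,cucw] -> 16 lines: ika tytd eiaw hss hrakr ofe klzx bfkf bdbrj lqb vfp hxfu odubq cucw dvg gsf
Hunk 2: at line 13 remove [cucw] add [cyyo,ted,rnzw] -> 18 lines: ika tytd eiaw hss hrakr ofe klzx bfkf bdbrj lqb vfp hxfu odubq cyyo ted rnzw dvg gsf
Hunk 3: at line 1 remove [eiaw,hss] add [aabbl] -> 17 lines: ika tytd aabbl hrakr ofe klzx bfkf bdbrj lqb vfp hxfu odubq cyyo ted rnzw dvg gsf
Final line count: 17

Answer: 17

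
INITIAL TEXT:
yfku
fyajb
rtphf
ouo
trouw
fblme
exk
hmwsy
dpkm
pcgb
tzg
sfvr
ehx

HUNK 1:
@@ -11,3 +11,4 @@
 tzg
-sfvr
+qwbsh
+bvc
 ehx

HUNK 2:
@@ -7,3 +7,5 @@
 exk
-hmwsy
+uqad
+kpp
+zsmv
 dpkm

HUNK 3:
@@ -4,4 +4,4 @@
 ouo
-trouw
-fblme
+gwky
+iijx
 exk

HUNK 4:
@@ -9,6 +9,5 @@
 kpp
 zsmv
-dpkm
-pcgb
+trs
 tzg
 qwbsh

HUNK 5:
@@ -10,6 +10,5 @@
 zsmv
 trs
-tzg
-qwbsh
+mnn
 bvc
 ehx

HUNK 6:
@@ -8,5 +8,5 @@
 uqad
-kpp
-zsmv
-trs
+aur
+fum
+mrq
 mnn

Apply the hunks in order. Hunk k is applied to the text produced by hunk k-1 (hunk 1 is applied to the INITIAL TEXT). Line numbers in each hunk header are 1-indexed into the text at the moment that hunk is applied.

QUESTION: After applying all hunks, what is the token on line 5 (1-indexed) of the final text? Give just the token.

Hunk 1: at line 11 remove [sfvr] add [qwbsh,bvc] -> 14 lines: yfku fyajb rtphf ouo trouw fblme exk hmwsy dpkm pcgb tzg qwbsh bvc ehx
Hunk 2: at line 7 remove [hmwsy] add [uqad,kpp,zsmv] -> 16 lines: yfku fyajb rtphf ouo trouw fblme exk uqad kpp zsmv dpkm pcgb tzg qwbsh bvc ehx
Hunk 3: at line 4 remove [trouw,fblme] add [gwky,iijx] -> 16 lines: yfku fyajb rtphf ouo gwky iijx exk uqad kpp zsmv dpkm pcgb tzg qwbsh bvc ehx
Hunk 4: at line 9 remove [dpkm,pcgb] add [trs] -> 15 lines: yfku fyajb rtphf ouo gwky iijx exk uqad kpp zsmv trs tzg qwbsh bvc ehx
Hunk 5: at line 10 remove [tzg,qwbsh] add [mnn] -> 14 lines: yfku fyajb rtphf ouo gwky iijx exk uqad kpp zsmv trs mnn bvc ehx
Hunk 6: at line 8 remove [kpp,zsmv,trs] add [aur,fum,mrq] -> 14 lines: yfku fyajb rtphf ouo gwky iijx exk uqad aur fum mrq mnn bvc ehx
Final line 5: gwky

Answer: gwky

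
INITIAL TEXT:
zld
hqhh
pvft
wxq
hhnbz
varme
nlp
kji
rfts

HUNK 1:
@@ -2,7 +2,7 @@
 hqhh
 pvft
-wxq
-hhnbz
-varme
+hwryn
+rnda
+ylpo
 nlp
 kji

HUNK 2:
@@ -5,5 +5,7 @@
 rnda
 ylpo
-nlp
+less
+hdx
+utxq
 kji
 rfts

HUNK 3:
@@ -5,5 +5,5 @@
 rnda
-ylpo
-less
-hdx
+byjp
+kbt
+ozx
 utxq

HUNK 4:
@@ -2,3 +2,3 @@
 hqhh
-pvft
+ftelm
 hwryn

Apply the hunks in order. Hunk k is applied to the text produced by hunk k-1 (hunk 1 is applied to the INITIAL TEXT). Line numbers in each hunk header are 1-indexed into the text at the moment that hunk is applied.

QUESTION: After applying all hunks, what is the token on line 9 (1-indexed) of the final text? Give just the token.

Answer: utxq

Derivation:
Hunk 1: at line 2 remove [wxq,hhnbz,varme] add [hwryn,rnda,ylpo] -> 9 lines: zld hqhh pvft hwryn rnda ylpo nlp kji rfts
Hunk 2: at line 5 remove [nlp] add [less,hdx,utxq] -> 11 lines: zld hqhh pvft hwryn rnda ylpo less hdx utxq kji rfts
Hunk 3: at line 5 remove [ylpo,less,hdx] add [byjp,kbt,ozx] -> 11 lines: zld hqhh pvft hwryn rnda byjp kbt ozx utxq kji rfts
Hunk 4: at line 2 remove [pvft] add [ftelm] -> 11 lines: zld hqhh ftelm hwryn rnda byjp kbt ozx utxq kji rfts
Final line 9: utxq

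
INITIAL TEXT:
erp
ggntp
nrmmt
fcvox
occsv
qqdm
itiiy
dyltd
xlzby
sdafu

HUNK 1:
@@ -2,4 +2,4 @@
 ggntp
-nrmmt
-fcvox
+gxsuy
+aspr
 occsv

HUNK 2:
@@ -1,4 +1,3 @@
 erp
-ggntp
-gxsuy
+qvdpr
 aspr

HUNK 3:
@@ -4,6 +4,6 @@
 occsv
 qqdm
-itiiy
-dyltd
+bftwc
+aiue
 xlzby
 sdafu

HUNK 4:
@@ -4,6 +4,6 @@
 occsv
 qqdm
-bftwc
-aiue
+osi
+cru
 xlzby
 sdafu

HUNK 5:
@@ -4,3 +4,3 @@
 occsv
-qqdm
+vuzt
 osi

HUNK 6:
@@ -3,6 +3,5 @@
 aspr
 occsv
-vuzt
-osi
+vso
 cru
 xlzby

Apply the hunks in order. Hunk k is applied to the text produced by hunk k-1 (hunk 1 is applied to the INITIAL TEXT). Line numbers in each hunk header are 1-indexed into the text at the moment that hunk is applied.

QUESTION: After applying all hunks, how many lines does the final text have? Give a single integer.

Answer: 8

Derivation:
Hunk 1: at line 2 remove [nrmmt,fcvox] add [gxsuy,aspr] -> 10 lines: erp ggntp gxsuy aspr occsv qqdm itiiy dyltd xlzby sdafu
Hunk 2: at line 1 remove [ggntp,gxsuy] add [qvdpr] -> 9 lines: erp qvdpr aspr occsv qqdm itiiy dyltd xlzby sdafu
Hunk 3: at line 4 remove [itiiy,dyltd] add [bftwc,aiue] -> 9 lines: erp qvdpr aspr occsv qqdm bftwc aiue xlzby sdafu
Hunk 4: at line 4 remove [bftwc,aiue] add [osi,cru] -> 9 lines: erp qvdpr aspr occsv qqdm osi cru xlzby sdafu
Hunk 5: at line 4 remove [qqdm] add [vuzt] -> 9 lines: erp qvdpr aspr occsv vuzt osi cru xlzby sdafu
Hunk 6: at line 3 remove [vuzt,osi] add [vso] -> 8 lines: erp qvdpr aspr occsv vso cru xlzby sdafu
Final line count: 8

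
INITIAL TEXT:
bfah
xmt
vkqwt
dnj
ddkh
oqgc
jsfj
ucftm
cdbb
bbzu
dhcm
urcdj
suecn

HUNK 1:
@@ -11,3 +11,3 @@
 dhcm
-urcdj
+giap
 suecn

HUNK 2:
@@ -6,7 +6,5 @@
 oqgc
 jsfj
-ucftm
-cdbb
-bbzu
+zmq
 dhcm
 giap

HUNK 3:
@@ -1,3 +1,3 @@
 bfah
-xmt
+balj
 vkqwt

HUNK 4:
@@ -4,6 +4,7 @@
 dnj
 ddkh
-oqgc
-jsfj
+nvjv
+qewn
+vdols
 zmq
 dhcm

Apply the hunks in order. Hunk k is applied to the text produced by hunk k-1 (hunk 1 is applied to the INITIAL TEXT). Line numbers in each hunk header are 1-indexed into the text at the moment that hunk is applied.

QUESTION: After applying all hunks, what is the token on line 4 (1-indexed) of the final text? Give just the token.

Answer: dnj

Derivation:
Hunk 1: at line 11 remove [urcdj] add [giap] -> 13 lines: bfah xmt vkqwt dnj ddkh oqgc jsfj ucftm cdbb bbzu dhcm giap suecn
Hunk 2: at line 6 remove [ucftm,cdbb,bbzu] add [zmq] -> 11 lines: bfah xmt vkqwt dnj ddkh oqgc jsfj zmq dhcm giap suecn
Hunk 3: at line 1 remove [xmt] add [balj] -> 11 lines: bfah balj vkqwt dnj ddkh oqgc jsfj zmq dhcm giap suecn
Hunk 4: at line 4 remove [oqgc,jsfj] add [nvjv,qewn,vdols] -> 12 lines: bfah balj vkqwt dnj ddkh nvjv qewn vdols zmq dhcm giap suecn
Final line 4: dnj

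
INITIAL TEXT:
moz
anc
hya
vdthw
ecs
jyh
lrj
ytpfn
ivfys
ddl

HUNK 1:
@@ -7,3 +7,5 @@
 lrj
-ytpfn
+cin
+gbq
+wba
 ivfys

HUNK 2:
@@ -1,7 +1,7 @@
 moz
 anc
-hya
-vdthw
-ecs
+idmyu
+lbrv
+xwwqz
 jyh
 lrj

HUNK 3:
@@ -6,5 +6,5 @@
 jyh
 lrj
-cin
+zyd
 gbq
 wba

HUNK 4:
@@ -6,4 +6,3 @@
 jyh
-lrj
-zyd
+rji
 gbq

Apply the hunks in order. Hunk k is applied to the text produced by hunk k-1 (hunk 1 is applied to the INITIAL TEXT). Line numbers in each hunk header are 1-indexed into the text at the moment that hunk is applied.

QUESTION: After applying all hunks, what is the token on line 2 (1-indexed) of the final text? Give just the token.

Answer: anc

Derivation:
Hunk 1: at line 7 remove [ytpfn] add [cin,gbq,wba] -> 12 lines: moz anc hya vdthw ecs jyh lrj cin gbq wba ivfys ddl
Hunk 2: at line 1 remove [hya,vdthw,ecs] add [idmyu,lbrv,xwwqz] -> 12 lines: moz anc idmyu lbrv xwwqz jyh lrj cin gbq wba ivfys ddl
Hunk 3: at line 6 remove [cin] add [zyd] -> 12 lines: moz anc idmyu lbrv xwwqz jyh lrj zyd gbq wba ivfys ddl
Hunk 4: at line 6 remove [lrj,zyd] add [rji] -> 11 lines: moz anc idmyu lbrv xwwqz jyh rji gbq wba ivfys ddl
Final line 2: anc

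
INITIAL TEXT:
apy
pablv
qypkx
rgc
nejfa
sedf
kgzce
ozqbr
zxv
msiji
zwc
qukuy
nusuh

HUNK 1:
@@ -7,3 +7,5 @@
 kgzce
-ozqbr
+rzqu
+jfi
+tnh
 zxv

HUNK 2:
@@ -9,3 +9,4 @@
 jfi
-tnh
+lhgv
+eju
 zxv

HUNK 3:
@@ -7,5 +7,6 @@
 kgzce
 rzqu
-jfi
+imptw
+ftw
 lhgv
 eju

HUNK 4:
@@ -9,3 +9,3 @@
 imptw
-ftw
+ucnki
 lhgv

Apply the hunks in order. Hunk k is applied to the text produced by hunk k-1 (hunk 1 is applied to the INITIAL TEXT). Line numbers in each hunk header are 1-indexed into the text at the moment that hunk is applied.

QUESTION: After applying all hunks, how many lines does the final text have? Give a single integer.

Answer: 17

Derivation:
Hunk 1: at line 7 remove [ozqbr] add [rzqu,jfi,tnh] -> 15 lines: apy pablv qypkx rgc nejfa sedf kgzce rzqu jfi tnh zxv msiji zwc qukuy nusuh
Hunk 2: at line 9 remove [tnh] add [lhgv,eju] -> 16 lines: apy pablv qypkx rgc nejfa sedf kgzce rzqu jfi lhgv eju zxv msiji zwc qukuy nusuh
Hunk 3: at line 7 remove [jfi] add [imptw,ftw] -> 17 lines: apy pablv qypkx rgc nejfa sedf kgzce rzqu imptw ftw lhgv eju zxv msiji zwc qukuy nusuh
Hunk 4: at line 9 remove [ftw] add [ucnki] -> 17 lines: apy pablv qypkx rgc nejfa sedf kgzce rzqu imptw ucnki lhgv eju zxv msiji zwc qukuy nusuh
Final line count: 17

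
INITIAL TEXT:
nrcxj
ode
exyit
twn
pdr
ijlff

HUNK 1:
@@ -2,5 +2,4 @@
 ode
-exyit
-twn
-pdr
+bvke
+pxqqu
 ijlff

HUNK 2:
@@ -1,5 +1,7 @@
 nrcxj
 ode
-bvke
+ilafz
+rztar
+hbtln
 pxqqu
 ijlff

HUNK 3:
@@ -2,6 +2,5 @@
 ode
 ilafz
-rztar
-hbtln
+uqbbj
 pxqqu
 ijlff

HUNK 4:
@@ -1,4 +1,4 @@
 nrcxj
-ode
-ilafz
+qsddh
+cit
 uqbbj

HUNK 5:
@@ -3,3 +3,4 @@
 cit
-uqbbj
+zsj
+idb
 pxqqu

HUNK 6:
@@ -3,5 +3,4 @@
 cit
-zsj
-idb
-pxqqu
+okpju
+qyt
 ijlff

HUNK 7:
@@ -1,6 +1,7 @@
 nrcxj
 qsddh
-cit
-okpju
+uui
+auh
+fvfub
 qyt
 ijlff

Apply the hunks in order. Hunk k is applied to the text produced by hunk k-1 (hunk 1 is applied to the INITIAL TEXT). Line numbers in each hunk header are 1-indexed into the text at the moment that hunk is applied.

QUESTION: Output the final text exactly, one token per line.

Hunk 1: at line 2 remove [exyit,twn,pdr] add [bvke,pxqqu] -> 5 lines: nrcxj ode bvke pxqqu ijlff
Hunk 2: at line 1 remove [bvke] add [ilafz,rztar,hbtln] -> 7 lines: nrcxj ode ilafz rztar hbtln pxqqu ijlff
Hunk 3: at line 2 remove [rztar,hbtln] add [uqbbj] -> 6 lines: nrcxj ode ilafz uqbbj pxqqu ijlff
Hunk 4: at line 1 remove [ode,ilafz] add [qsddh,cit] -> 6 lines: nrcxj qsddh cit uqbbj pxqqu ijlff
Hunk 5: at line 3 remove [uqbbj] add [zsj,idb] -> 7 lines: nrcxj qsddh cit zsj idb pxqqu ijlff
Hunk 6: at line 3 remove [zsj,idb,pxqqu] add [okpju,qyt] -> 6 lines: nrcxj qsddh cit okpju qyt ijlff
Hunk 7: at line 1 remove [cit,okpju] add [uui,auh,fvfub] -> 7 lines: nrcxj qsddh uui auh fvfub qyt ijlff

Answer: nrcxj
qsddh
uui
auh
fvfub
qyt
ijlff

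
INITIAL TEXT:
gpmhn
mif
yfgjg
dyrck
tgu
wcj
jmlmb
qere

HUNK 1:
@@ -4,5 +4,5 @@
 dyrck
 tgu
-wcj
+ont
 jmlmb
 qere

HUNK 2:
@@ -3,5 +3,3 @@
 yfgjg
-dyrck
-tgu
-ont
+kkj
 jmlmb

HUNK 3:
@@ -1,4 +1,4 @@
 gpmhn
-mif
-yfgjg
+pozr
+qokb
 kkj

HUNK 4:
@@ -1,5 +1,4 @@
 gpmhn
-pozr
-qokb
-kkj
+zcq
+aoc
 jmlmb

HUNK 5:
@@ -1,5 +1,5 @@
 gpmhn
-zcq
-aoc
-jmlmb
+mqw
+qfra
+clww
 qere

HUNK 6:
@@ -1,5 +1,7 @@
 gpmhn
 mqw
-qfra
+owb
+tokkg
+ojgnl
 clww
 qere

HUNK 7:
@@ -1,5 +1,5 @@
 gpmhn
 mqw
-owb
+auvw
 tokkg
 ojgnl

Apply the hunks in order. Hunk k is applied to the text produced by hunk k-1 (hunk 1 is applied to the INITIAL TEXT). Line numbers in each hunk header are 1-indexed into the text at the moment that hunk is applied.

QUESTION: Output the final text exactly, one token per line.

Answer: gpmhn
mqw
auvw
tokkg
ojgnl
clww
qere

Derivation:
Hunk 1: at line 4 remove [wcj] add [ont] -> 8 lines: gpmhn mif yfgjg dyrck tgu ont jmlmb qere
Hunk 2: at line 3 remove [dyrck,tgu,ont] add [kkj] -> 6 lines: gpmhn mif yfgjg kkj jmlmb qere
Hunk 3: at line 1 remove [mif,yfgjg] add [pozr,qokb] -> 6 lines: gpmhn pozr qokb kkj jmlmb qere
Hunk 4: at line 1 remove [pozr,qokb,kkj] add [zcq,aoc] -> 5 lines: gpmhn zcq aoc jmlmb qere
Hunk 5: at line 1 remove [zcq,aoc,jmlmb] add [mqw,qfra,clww] -> 5 lines: gpmhn mqw qfra clww qere
Hunk 6: at line 1 remove [qfra] add [owb,tokkg,ojgnl] -> 7 lines: gpmhn mqw owb tokkg ojgnl clww qere
Hunk 7: at line 1 remove [owb] add [auvw] -> 7 lines: gpmhn mqw auvw tokkg ojgnl clww qere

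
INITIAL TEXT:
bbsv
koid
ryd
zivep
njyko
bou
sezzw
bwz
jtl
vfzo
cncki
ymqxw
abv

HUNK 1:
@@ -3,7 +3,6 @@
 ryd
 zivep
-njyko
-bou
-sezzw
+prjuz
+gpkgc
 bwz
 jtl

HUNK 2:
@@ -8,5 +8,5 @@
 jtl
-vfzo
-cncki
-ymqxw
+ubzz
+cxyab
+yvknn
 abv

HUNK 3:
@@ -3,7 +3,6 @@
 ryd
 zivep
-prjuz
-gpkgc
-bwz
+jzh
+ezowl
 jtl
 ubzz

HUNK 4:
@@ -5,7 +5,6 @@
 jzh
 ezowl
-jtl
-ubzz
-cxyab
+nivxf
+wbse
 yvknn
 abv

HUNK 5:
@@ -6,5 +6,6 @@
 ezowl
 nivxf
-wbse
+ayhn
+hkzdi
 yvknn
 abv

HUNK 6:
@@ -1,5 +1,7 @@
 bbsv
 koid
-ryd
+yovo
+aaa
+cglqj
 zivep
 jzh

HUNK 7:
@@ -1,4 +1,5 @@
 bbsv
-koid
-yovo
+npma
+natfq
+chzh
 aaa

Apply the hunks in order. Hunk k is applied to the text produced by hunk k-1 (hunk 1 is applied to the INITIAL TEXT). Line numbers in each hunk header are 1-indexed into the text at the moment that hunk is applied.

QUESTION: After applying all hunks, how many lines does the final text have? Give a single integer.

Answer: 14

Derivation:
Hunk 1: at line 3 remove [njyko,bou,sezzw] add [prjuz,gpkgc] -> 12 lines: bbsv koid ryd zivep prjuz gpkgc bwz jtl vfzo cncki ymqxw abv
Hunk 2: at line 8 remove [vfzo,cncki,ymqxw] add [ubzz,cxyab,yvknn] -> 12 lines: bbsv koid ryd zivep prjuz gpkgc bwz jtl ubzz cxyab yvknn abv
Hunk 3: at line 3 remove [prjuz,gpkgc,bwz] add [jzh,ezowl] -> 11 lines: bbsv koid ryd zivep jzh ezowl jtl ubzz cxyab yvknn abv
Hunk 4: at line 5 remove [jtl,ubzz,cxyab] add [nivxf,wbse] -> 10 lines: bbsv koid ryd zivep jzh ezowl nivxf wbse yvknn abv
Hunk 5: at line 6 remove [wbse] add [ayhn,hkzdi] -> 11 lines: bbsv koid ryd zivep jzh ezowl nivxf ayhn hkzdi yvknn abv
Hunk 6: at line 1 remove [ryd] add [yovo,aaa,cglqj] -> 13 lines: bbsv koid yovo aaa cglqj zivep jzh ezowl nivxf ayhn hkzdi yvknn abv
Hunk 7: at line 1 remove [koid,yovo] add [npma,natfq,chzh] -> 14 lines: bbsv npma natfq chzh aaa cglqj zivep jzh ezowl nivxf ayhn hkzdi yvknn abv
Final line count: 14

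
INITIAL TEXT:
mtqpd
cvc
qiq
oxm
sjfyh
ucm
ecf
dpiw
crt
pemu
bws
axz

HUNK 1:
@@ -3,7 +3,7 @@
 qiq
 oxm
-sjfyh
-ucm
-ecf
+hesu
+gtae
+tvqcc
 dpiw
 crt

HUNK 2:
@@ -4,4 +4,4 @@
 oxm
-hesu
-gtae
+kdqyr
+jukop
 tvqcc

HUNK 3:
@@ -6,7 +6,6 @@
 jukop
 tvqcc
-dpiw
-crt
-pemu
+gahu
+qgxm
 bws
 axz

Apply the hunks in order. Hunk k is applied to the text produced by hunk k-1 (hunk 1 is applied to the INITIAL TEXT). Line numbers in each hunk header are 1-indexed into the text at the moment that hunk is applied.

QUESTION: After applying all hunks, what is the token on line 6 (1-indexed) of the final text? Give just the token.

Answer: jukop

Derivation:
Hunk 1: at line 3 remove [sjfyh,ucm,ecf] add [hesu,gtae,tvqcc] -> 12 lines: mtqpd cvc qiq oxm hesu gtae tvqcc dpiw crt pemu bws axz
Hunk 2: at line 4 remove [hesu,gtae] add [kdqyr,jukop] -> 12 lines: mtqpd cvc qiq oxm kdqyr jukop tvqcc dpiw crt pemu bws axz
Hunk 3: at line 6 remove [dpiw,crt,pemu] add [gahu,qgxm] -> 11 lines: mtqpd cvc qiq oxm kdqyr jukop tvqcc gahu qgxm bws axz
Final line 6: jukop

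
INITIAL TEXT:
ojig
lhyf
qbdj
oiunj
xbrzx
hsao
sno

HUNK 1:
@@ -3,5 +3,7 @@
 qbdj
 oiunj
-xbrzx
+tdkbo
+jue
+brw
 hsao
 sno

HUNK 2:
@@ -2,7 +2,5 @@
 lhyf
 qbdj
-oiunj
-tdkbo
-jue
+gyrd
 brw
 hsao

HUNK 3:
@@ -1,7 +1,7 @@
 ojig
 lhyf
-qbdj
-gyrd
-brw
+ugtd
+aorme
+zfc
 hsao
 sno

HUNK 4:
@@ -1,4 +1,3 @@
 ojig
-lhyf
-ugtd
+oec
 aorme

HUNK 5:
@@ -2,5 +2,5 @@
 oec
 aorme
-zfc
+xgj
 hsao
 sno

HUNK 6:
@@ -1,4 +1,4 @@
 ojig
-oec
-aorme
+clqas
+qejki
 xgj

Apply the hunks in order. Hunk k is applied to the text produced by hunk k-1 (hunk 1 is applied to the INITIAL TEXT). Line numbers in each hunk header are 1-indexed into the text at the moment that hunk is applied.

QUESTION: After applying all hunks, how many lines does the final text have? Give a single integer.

Hunk 1: at line 3 remove [xbrzx] add [tdkbo,jue,brw] -> 9 lines: ojig lhyf qbdj oiunj tdkbo jue brw hsao sno
Hunk 2: at line 2 remove [oiunj,tdkbo,jue] add [gyrd] -> 7 lines: ojig lhyf qbdj gyrd brw hsao sno
Hunk 3: at line 1 remove [qbdj,gyrd,brw] add [ugtd,aorme,zfc] -> 7 lines: ojig lhyf ugtd aorme zfc hsao sno
Hunk 4: at line 1 remove [lhyf,ugtd] add [oec] -> 6 lines: ojig oec aorme zfc hsao sno
Hunk 5: at line 2 remove [zfc] add [xgj] -> 6 lines: ojig oec aorme xgj hsao sno
Hunk 6: at line 1 remove [oec,aorme] add [clqas,qejki] -> 6 lines: ojig clqas qejki xgj hsao sno
Final line count: 6

Answer: 6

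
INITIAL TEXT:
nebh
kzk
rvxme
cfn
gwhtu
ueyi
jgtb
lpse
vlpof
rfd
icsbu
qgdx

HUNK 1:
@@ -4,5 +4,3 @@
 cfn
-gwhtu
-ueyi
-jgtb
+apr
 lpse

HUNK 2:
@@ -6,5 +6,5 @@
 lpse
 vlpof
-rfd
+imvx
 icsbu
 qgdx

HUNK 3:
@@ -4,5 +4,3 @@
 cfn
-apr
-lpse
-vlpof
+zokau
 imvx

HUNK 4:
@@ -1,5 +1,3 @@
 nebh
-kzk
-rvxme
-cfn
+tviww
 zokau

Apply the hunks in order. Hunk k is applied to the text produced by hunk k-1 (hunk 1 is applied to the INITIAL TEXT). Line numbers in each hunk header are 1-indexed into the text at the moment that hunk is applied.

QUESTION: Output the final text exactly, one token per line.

Answer: nebh
tviww
zokau
imvx
icsbu
qgdx

Derivation:
Hunk 1: at line 4 remove [gwhtu,ueyi,jgtb] add [apr] -> 10 lines: nebh kzk rvxme cfn apr lpse vlpof rfd icsbu qgdx
Hunk 2: at line 6 remove [rfd] add [imvx] -> 10 lines: nebh kzk rvxme cfn apr lpse vlpof imvx icsbu qgdx
Hunk 3: at line 4 remove [apr,lpse,vlpof] add [zokau] -> 8 lines: nebh kzk rvxme cfn zokau imvx icsbu qgdx
Hunk 4: at line 1 remove [kzk,rvxme,cfn] add [tviww] -> 6 lines: nebh tviww zokau imvx icsbu qgdx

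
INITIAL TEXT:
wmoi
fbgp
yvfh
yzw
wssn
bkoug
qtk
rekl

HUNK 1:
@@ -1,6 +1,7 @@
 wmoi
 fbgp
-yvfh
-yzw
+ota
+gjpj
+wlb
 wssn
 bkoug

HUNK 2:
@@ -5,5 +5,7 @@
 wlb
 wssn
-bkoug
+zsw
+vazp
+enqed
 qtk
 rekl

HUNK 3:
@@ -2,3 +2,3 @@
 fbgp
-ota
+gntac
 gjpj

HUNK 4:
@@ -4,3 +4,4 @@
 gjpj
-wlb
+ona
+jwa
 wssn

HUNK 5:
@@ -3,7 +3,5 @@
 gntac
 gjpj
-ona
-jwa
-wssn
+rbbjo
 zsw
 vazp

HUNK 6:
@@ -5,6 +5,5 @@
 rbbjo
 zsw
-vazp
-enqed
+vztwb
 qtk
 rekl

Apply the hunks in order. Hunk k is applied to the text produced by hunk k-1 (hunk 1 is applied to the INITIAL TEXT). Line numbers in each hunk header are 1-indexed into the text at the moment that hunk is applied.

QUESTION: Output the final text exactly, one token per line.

Answer: wmoi
fbgp
gntac
gjpj
rbbjo
zsw
vztwb
qtk
rekl

Derivation:
Hunk 1: at line 1 remove [yvfh,yzw] add [ota,gjpj,wlb] -> 9 lines: wmoi fbgp ota gjpj wlb wssn bkoug qtk rekl
Hunk 2: at line 5 remove [bkoug] add [zsw,vazp,enqed] -> 11 lines: wmoi fbgp ota gjpj wlb wssn zsw vazp enqed qtk rekl
Hunk 3: at line 2 remove [ota] add [gntac] -> 11 lines: wmoi fbgp gntac gjpj wlb wssn zsw vazp enqed qtk rekl
Hunk 4: at line 4 remove [wlb] add [ona,jwa] -> 12 lines: wmoi fbgp gntac gjpj ona jwa wssn zsw vazp enqed qtk rekl
Hunk 5: at line 3 remove [ona,jwa,wssn] add [rbbjo] -> 10 lines: wmoi fbgp gntac gjpj rbbjo zsw vazp enqed qtk rekl
Hunk 6: at line 5 remove [vazp,enqed] add [vztwb] -> 9 lines: wmoi fbgp gntac gjpj rbbjo zsw vztwb qtk rekl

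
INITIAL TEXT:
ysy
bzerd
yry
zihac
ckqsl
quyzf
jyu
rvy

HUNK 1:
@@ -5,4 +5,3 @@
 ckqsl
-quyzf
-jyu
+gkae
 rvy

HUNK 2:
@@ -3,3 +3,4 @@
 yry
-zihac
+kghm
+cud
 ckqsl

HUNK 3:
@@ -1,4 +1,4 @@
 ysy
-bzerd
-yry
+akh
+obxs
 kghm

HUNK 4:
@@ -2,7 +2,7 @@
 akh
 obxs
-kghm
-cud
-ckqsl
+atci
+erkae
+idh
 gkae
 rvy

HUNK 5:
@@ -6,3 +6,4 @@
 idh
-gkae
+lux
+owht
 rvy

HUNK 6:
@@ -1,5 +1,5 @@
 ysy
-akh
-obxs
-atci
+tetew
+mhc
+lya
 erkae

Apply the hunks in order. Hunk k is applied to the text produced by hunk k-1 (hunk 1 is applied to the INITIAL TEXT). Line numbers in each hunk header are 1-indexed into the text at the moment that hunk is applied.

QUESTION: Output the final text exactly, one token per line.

Answer: ysy
tetew
mhc
lya
erkae
idh
lux
owht
rvy

Derivation:
Hunk 1: at line 5 remove [quyzf,jyu] add [gkae] -> 7 lines: ysy bzerd yry zihac ckqsl gkae rvy
Hunk 2: at line 3 remove [zihac] add [kghm,cud] -> 8 lines: ysy bzerd yry kghm cud ckqsl gkae rvy
Hunk 3: at line 1 remove [bzerd,yry] add [akh,obxs] -> 8 lines: ysy akh obxs kghm cud ckqsl gkae rvy
Hunk 4: at line 2 remove [kghm,cud,ckqsl] add [atci,erkae,idh] -> 8 lines: ysy akh obxs atci erkae idh gkae rvy
Hunk 5: at line 6 remove [gkae] add [lux,owht] -> 9 lines: ysy akh obxs atci erkae idh lux owht rvy
Hunk 6: at line 1 remove [akh,obxs,atci] add [tetew,mhc,lya] -> 9 lines: ysy tetew mhc lya erkae idh lux owht rvy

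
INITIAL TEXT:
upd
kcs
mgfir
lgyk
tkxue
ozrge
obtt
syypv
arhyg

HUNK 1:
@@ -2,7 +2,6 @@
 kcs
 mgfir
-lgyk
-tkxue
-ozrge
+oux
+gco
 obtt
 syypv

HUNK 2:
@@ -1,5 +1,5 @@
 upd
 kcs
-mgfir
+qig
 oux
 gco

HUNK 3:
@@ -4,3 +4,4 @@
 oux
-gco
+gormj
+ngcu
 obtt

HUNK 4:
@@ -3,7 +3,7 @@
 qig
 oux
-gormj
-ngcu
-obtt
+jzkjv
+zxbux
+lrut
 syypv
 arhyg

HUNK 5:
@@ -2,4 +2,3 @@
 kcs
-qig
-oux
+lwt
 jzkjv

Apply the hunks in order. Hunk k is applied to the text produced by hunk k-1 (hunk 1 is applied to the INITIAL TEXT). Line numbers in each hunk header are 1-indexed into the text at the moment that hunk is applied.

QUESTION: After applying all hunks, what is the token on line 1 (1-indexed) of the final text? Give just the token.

Hunk 1: at line 2 remove [lgyk,tkxue,ozrge] add [oux,gco] -> 8 lines: upd kcs mgfir oux gco obtt syypv arhyg
Hunk 2: at line 1 remove [mgfir] add [qig] -> 8 lines: upd kcs qig oux gco obtt syypv arhyg
Hunk 3: at line 4 remove [gco] add [gormj,ngcu] -> 9 lines: upd kcs qig oux gormj ngcu obtt syypv arhyg
Hunk 4: at line 3 remove [gormj,ngcu,obtt] add [jzkjv,zxbux,lrut] -> 9 lines: upd kcs qig oux jzkjv zxbux lrut syypv arhyg
Hunk 5: at line 2 remove [qig,oux] add [lwt] -> 8 lines: upd kcs lwt jzkjv zxbux lrut syypv arhyg
Final line 1: upd

Answer: upd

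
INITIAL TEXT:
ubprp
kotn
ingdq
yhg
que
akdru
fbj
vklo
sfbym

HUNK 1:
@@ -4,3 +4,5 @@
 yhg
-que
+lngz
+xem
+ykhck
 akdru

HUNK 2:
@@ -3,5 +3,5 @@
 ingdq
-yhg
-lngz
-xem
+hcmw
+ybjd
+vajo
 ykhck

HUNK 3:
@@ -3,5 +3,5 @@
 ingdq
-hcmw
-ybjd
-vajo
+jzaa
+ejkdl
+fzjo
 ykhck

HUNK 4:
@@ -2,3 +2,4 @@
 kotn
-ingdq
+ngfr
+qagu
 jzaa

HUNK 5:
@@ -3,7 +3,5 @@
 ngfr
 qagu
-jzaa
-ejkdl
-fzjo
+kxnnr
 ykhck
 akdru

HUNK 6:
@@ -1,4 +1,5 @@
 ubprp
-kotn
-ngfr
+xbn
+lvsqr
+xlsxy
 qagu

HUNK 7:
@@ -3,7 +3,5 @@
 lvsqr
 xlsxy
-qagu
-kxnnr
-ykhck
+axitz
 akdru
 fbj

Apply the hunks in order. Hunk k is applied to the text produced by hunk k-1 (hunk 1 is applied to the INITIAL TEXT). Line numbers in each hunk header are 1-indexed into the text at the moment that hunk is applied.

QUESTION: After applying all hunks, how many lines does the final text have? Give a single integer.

Answer: 9

Derivation:
Hunk 1: at line 4 remove [que] add [lngz,xem,ykhck] -> 11 lines: ubprp kotn ingdq yhg lngz xem ykhck akdru fbj vklo sfbym
Hunk 2: at line 3 remove [yhg,lngz,xem] add [hcmw,ybjd,vajo] -> 11 lines: ubprp kotn ingdq hcmw ybjd vajo ykhck akdru fbj vklo sfbym
Hunk 3: at line 3 remove [hcmw,ybjd,vajo] add [jzaa,ejkdl,fzjo] -> 11 lines: ubprp kotn ingdq jzaa ejkdl fzjo ykhck akdru fbj vklo sfbym
Hunk 4: at line 2 remove [ingdq] add [ngfr,qagu] -> 12 lines: ubprp kotn ngfr qagu jzaa ejkdl fzjo ykhck akdru fbj vklo sfbym
Hunk 5: at line 3 remove [jzaa,ejkdl,fzjo] add [kxnnr] -> 10 lines: ubprp kotn ngfr qagu kxnnr ykhck akdru fbj vklo sfbym
Hunk 6: at line 1 remove [kotn,ngfr] add [xbn,lvsqr,xlsxy] -> 11 lines: ubprp xbn lvsqr xlsxy qagu kxnnr ykhck akdru fbj vklo sfbym
Hunk 7: at line 3 remove [qagu,kxnnr,ykhck] add [axitz] -> 9 lines: ubprp xbn lvsqr xlsxy axitz akdru fbj vklo sfbym
Final line count: 9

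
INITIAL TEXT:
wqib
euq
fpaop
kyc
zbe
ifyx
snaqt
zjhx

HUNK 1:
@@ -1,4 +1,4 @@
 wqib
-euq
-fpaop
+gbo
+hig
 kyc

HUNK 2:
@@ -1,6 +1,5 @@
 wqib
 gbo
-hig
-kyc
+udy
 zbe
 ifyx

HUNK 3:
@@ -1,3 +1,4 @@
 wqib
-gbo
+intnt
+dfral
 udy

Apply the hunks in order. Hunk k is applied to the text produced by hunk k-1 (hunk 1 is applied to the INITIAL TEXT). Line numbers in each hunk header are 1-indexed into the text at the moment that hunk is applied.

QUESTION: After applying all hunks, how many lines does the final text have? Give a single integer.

Hunk 1: at line 1 remove [euq,fpaop] add [gbo,hig] -> 8 lines: wqib gbo hig kyc zbe ifyx snaqt zjhx
Hunk 2: at line 1 remove [hig,kyc] add [udy] -> 7 lines: wqib gbo udy zbe ifyx snaqt zjhx
Hunk 3: at line 1 remove [gbo] add [intnt,dfral] -> 8 lines: wqib intnt dfral udy zbe ifyx snaqt zjhx
Final line count: 8

Answer: 8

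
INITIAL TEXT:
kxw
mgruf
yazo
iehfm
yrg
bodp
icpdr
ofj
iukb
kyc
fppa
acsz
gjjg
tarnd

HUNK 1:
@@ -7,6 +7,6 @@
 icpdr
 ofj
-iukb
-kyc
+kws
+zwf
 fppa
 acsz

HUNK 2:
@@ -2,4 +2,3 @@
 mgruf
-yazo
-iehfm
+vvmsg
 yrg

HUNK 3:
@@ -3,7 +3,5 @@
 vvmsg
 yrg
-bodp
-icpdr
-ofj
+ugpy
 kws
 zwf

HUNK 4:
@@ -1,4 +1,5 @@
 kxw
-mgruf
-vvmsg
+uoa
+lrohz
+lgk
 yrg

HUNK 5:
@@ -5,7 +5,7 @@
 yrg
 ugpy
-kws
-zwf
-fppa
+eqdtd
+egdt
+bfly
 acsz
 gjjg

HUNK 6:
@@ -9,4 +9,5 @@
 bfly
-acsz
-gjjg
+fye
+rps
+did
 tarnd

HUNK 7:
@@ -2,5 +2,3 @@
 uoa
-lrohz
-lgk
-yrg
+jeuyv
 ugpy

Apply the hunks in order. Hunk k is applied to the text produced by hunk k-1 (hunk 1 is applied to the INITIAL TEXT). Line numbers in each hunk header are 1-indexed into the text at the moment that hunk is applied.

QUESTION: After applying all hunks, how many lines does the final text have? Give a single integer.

Answer: 11

Derivation:
Hunk 1: at line 7 remove [iukb,kyc] add [kws,zwf] -> 14 lines: kxw mgruf yazo iehfm yrg bodp icpdr ofj kws zwf fppa acsz gjjg tarnd
Hunk 2: at line 2 remove [yazo,iehfm] add [vvmsg] -> 13 lines: kxw mgruf vvmsg yrg bodp icpdr ofj kws zwf fppa acsz gjjg tarnd
Hunk 3: at line 3 remove [bodp,icpdr,ofj] add [ugpy] -> 11 lines: kxw mgruf vvmsg yrg ugpy kws zwf fppa acsz gjjg tarnd
Hunk 4: at line 1 remove [mgruf,vvmsg] add [uoa,lrohz,lgk] -> 12 lines: kxw uoa lrohz lgk yrg ugpy kws zwf fppa acsz gjjg tarnd
Hunk 5: at line 5 remove [kws,zwf,fppa] add [eqdtd,egdt,bfly] -> 12 lines: kxw uoa lrohz lgk yrg ugpy eqdtd egdt bfly acsz gjjg tarnd
Hunk 6: at line 9 remove [acsz,gjjg] add [fye,rps,did] -> 13 lines: kxw uoa lrohz lgk yrg ugpy eqdtd egdt bfly fye rps did tarnd
Hunk 7: at line 2 remove [lrohz,lgk,yrg] add [jeuyv] -> 11 lines: kxw uoa jeuyv ugpy eqdtd egdt bfly fye rps did tarnd
Final line count: 11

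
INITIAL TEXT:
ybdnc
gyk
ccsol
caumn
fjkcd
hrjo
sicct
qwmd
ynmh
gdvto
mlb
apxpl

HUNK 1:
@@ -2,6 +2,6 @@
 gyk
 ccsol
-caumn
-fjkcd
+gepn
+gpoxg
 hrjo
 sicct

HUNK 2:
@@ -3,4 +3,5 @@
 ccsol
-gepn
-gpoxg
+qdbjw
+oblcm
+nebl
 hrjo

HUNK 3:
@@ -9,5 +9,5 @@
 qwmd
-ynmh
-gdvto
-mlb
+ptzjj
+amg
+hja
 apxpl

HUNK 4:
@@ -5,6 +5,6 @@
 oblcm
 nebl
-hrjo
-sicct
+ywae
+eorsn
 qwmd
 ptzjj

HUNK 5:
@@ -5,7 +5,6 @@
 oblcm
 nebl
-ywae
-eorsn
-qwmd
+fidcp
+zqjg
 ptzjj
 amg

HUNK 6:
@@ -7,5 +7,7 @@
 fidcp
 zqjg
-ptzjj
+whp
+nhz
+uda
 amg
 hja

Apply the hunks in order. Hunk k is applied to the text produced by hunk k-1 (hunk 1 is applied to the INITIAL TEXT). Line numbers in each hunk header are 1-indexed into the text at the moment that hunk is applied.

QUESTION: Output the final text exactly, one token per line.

Answer: ybdnc
gyk
ccsol
qdbjw
oblcm
nebl
fidcp
zqjg
whp
nhz
uda
amg
hja
apxpl

Derivation:
Hunk 1: at line 2 remove [caumn,fjkcd] add [gepn,gpoxg] -> 12 lines: ybdnc gyk ccsol gepn gpoxg hrjo sicct qwmd ynmh gdvto mlb apxpl
Hunk 2: at line 3 remove [gepn,gpoxg] add [qdbjw,oblcm,nebl] -> 13 lines: ybdnc gyk ccsol qdbjw oblcm nebl hrjo sicct qwmd ynmh gdvto mlb apxpl
Hunk 3: at line 9 remove [ynmh,gdvto,mlb] add [ptzjj,amg,hja] -> 13 lines: ybdnc gyk ccsol qdbjw oblcm nebl hrjo sicct qwmd ptzjj amg hja apxpl
Hunk 4: at line 5 remove [hrjo,sicct] add [ywae,eorsn] -> 13 lines: ybdnc gyk ccsol qdbjw oblcm nebl ywae eorsn qwmd ptzjj amg hja apxpl
Hunk 5: at line 5 remove [ywae,eorsn,qwmd] add [fidcp,zqjg] -> 12 lines: ybdnc gyk ccsol qdbjw oblcm nebl fidcp zqjg ptzjj amg hja apxpl
Hunk 6: at line 7 remove [ptzjj] add [whp,nhz,uda] -> 14 lines: ybdnc gyk ccsol qdbjw oblcm nebl fidcp zqjg whp nhz uda amg hja apxpl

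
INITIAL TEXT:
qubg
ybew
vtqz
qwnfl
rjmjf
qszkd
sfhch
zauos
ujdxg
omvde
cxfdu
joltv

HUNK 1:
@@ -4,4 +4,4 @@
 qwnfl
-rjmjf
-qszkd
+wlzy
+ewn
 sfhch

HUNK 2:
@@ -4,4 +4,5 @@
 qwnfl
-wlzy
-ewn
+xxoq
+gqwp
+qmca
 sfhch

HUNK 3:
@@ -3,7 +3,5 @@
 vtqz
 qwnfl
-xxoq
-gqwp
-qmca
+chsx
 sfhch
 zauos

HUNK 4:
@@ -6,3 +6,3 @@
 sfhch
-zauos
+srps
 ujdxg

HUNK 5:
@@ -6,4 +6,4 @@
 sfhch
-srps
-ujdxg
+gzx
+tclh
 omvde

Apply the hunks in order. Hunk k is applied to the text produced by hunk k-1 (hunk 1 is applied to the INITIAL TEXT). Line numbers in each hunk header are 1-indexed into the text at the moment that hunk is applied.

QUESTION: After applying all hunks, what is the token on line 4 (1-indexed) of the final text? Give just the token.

Hunk 1: at line 4 remove [rjmjf,qszkd] add [wlzy,ewn] -> 12 lines: qubg ybew vtqz qwnfl wlzy ewn sfhch zauos ujdxg omvde cxfdu joltv
Hunk 2: at line 4 remove [wlzy,ewn] add [xxoq,gqwp,qmca] -> 13 lines: qubg ybew vtqz qwnfl xxoq gqwp qmca sfhch zauos ujdxg omvde cxfdu joltv
Hunk 3: at line 3 remove [xxoq,gqwp,qmca] add [chsx] -> 11 lines: qubg ybew vtqz qwnfl chsx sfhch zauos ujdxg omvde cxfdu joltv
Hunk 4: at line 6 remove [zauos] add [srps] -> 11 lines: qubg ybew vtqz qwnfl chsx sfhch srps ujdxg omvde cxfdu joltv
Hunk 5: at line 6 remove [srps,ujdxg] add [gzx,tclh] -> 11 lines: qubg ybew vtqz qwnfl chsx sfhch gzx tclh omvde cxfdu joltv
Final line 4: qwnfl

Answer: qwnfl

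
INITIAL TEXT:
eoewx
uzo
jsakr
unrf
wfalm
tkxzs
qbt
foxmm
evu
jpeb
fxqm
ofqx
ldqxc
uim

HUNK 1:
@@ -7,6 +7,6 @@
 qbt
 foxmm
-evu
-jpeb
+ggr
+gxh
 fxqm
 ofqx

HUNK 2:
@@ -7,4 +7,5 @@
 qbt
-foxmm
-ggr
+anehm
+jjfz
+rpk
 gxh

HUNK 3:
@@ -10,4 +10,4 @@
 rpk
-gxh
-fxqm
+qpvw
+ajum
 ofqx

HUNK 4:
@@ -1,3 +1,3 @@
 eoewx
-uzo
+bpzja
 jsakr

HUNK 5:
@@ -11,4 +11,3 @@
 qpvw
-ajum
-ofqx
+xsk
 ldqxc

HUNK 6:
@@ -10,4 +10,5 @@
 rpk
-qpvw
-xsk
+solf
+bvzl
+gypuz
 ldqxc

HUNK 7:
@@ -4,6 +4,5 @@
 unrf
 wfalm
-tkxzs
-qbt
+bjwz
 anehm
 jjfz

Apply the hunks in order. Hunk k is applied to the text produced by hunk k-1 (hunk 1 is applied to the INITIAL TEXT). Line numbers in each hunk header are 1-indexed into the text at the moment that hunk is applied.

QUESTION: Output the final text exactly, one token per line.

Answer: eoewx
bpzja
jsakr
unrf
wfalm
bjwz
anehm
jjfz
rpk
solf
bvzl
gypuz
ldqxc
uim

Derivation:
Hunk 1: at line 7 remove [evu,jpeb] add [ggr,gxh] -> 14 lines: eoewx uzo jsakr unrf wfalm tkxzs qbt foxmm ggr gxh fxqm ofqx ldqxc uim
Hunk 2: at line 7 remove [foxmm,ggr] add [anehm,jjfz,rpk] -> 15 lines: eoewx uzo jsakr unrf wfalm tkxzs qbt anehm jjfz rpk gxh fxqm ofqx ldqxc uim
Hunk 3: at line 10 remove [gxh,fxqm] add [qpvw,ajum] -> 15 lines: eoewx uzo jsakr unrf wfalm tkxzs qbt anehm jjfz rpk qpvw ajum ofqx ldqxc uim
Hunk 4: at line 1 remove [uzo] add [bpzja] -> 15 lines: eoewx bpzja jsakr unrf wfalm tkxzs qbt anehm jjfz rpk qpvw ajum ofqx ldqxc uim
Hunk 5: at line 11 remove [ajum,ofqx] add [xsk] -> 14 lines: eoewx bpzja jsakr unrf wfalm tkxzs qbt anehm jjfz rpk qpvw xsk ldqxc uim
Hunk 6: at line 10 remove [qpvw,xsk] add [solf,bvzl,gypuz] -> 15 lines: eoewx bpzja jsakr unrf wfalm tkxzs qbt anehm jjfz rpk solf bvzl gypuz ldqxc uim
Hunk 7: at line 4 remove [tkxzs,qbt] add [bjwz] -> 14 lines: eoewx bpzja jsakr unrf wfalm bjwz anehm jjfz rpk solf bvzl gypuz ldqxc uim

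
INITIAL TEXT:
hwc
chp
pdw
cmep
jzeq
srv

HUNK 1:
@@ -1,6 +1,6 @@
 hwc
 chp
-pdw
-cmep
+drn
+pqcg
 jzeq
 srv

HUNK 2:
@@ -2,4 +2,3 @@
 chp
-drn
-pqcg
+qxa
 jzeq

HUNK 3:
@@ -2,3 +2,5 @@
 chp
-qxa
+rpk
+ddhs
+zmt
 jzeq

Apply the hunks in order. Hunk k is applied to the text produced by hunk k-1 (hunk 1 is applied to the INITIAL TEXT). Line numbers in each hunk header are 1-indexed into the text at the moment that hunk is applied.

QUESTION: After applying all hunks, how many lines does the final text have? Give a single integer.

Answer: 7

Derivation:
Hunk 1: at line 1 remove [pdw,cmep] add [drn,pqcg] -> 6 lines: hwc chp drn pqcg jzeq srv
Hunk 2: at line 2 remove [drn,pqcg] add [qxa] -> 5 lines: hwc chp qxa jzeq srv
Hunk 3: at line 2 remove [qxa] add [rpk,ddhs,zmt] -> 7 lines: hwc chp rpk ddhs zmt jzeq srv
Final line count: 7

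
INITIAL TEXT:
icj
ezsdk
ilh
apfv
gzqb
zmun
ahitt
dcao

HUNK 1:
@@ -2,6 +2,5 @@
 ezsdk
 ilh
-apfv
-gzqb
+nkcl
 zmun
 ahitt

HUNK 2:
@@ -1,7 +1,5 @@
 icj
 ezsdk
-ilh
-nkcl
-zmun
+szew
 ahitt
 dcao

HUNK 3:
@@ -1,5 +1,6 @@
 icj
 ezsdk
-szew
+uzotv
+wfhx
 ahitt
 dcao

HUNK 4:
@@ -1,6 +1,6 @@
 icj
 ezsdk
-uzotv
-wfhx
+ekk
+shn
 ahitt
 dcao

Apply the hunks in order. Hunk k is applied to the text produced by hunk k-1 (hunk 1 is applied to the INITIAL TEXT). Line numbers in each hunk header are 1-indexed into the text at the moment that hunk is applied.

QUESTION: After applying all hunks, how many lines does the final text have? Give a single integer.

Hunk 1: at line 2 remove [apfv,gzqb] add [nkcl] -> 7 lines: icj ezsdk ilh nkcl zmun ahitt dcao
Hunk 2: at line 1 remove [ilh,nkcl,zmun] add [szew] -> 5 lines: icj ezsdk szew ahitt dcao
Hunk 3: at line 1 remove [szew] add [uzotv,wfhx] -> 6 lines: icj ezsdk uzotv wfhx ahitt dcao
Hunk 4: at line 1 remove [uzotv,wfhx] add [ekk,shn] -> 6 lines: icj ezsdk ekk shn ahitt dcao
Final line count: 6

Answer: 6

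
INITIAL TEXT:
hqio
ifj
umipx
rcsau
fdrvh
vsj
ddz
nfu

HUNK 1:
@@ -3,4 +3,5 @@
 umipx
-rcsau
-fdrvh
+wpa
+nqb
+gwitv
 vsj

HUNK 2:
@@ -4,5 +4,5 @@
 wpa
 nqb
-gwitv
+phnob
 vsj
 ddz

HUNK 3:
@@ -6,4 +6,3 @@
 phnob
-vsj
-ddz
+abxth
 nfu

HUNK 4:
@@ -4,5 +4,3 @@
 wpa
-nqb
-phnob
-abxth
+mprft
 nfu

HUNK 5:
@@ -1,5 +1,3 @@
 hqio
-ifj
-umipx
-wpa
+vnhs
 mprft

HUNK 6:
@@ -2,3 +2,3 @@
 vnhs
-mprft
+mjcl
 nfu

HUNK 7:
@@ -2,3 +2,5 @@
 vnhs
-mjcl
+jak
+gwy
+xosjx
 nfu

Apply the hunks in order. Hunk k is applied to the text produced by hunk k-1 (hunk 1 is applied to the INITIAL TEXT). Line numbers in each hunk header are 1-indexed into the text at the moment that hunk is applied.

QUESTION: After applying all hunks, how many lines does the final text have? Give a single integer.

Hunk 1: at line 3 remove [rcsau,fdrvh] add [wpa,nqb,gwitv] -> 9 lines: hqio ifj umipx wpa nqb gwitv vsj ddz nfu
Hunk 2: at line 4 remove [gwitv] add [phnob] -> 9 lines: hqio ifj umipx wpa nqb phnob vsj ddz nfu
Hunk 3: at line 6 remove [vsj,ddz] add [abxth] -> 8 lines: hqio ifj umipx wpa nqb phnob abxth nfu
Hunk 4: at line 4 remove [nqb,phnob,abxth] add [mprft] -> 6 lines: hqio ifj umipx wpa mprft nfu
Hunk 5: at line 1 remove [ifj,umipx,wpa] add [vnhs] -> 4 lines: hqio vnhs mprft nfu
Hunk 6: at line 2 remove [mprft] add [mjcl] -> 4 lines: hqio vnhs mjcl nfu
Hunk 7: at line 2 remove [mjcl] add [jak,gwy,xosjx] -> 6 lines: hqio vnhs jak gwy xosjx nfu
Final line count: 6

Answer: 6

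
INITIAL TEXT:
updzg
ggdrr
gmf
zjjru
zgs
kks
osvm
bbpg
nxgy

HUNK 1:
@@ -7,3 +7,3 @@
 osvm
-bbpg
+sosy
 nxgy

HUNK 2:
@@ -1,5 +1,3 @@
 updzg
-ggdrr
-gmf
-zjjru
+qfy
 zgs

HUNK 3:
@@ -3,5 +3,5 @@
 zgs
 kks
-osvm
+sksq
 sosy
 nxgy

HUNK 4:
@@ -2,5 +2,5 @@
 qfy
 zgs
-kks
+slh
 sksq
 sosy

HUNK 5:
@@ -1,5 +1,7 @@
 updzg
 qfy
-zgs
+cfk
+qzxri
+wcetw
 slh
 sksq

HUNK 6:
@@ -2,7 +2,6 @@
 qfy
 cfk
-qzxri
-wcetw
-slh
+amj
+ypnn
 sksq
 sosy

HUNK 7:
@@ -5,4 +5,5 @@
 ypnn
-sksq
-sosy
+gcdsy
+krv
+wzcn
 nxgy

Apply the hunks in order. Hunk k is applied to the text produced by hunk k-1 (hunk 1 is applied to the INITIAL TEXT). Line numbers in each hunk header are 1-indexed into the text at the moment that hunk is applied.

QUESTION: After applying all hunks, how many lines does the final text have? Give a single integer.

Answer: 9

Derivation:
Hunk 1: at line 7 remove [bbpg] add [sosy] -> 9 lines: updzg ggdrr gmf zjjru zgs kks osvm sosy nxgy
Hunk 2: at line 1 remove [ggdrr,gmf,zjjru] add [qfy] -> 7 lines: updzg qfy zgs kks osvm sosy nxgy
Hunk 3: at line 3 remove [osvm] add [sksq] -> 7 lines: updzg qfy zgs kks sksq sosy nxgy
Hunk 4: at line 2 remove [kks] add [slh] -> 7 lines: updzg qfy zgs slh sksq sosy nxgy
Hunk 5: at line 1 remove [zgs] add [cfk,qzxri,wcetw] -> 9 lines: updzg qfy cfk qzxri wcetw slh sksq sosy nxgy
Hunk 6: at line 2 remove [qzxri,wcetw,slh] add [amj,ypnn] -> 8 lines: updzg qfy cfk amj ypnn sksq sosy nxgy
Hunk 7: at line 5 remove [sksq,sosy] add [gcdsy,krv,wzcn] -> 9 lines: updzg qfy cfk amj ypnn gcdsy krv wzcn nxgy
Final line count: 9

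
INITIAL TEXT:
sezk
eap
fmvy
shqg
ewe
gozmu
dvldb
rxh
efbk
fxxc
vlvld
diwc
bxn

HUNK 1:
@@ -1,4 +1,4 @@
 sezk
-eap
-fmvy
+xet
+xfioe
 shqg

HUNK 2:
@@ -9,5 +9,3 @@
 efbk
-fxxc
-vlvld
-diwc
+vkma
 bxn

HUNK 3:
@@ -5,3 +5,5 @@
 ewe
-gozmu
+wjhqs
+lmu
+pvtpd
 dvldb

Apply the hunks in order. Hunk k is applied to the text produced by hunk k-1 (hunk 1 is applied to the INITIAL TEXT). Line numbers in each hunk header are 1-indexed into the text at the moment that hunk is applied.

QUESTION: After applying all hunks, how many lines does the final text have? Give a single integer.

Answer: 13

Derivation:
Hunk 1: at line 1 remove [eap,fmvy] add [xet,xfioe] -> 13 lines: sezk xet xfioe shqg ewe gozmu dvldb rxh efbk fxxc vlvld diwc bxn
Hunk 2: at line 9 remove [fxxc,vlvld,diwc] add [vkma] -> 11 lines: sezk xet xfioe shqg ewe gozmu dvldb rxh efbk vkma bxn
Hunk 3: at line 5 remove [gozmu] add [wjhqs,lmu,pvtpd] -> 13 lines: sezk xet xfioe shqg ewe wjhqs lmu pvtpd dvldb rxh efbk vkma bxn
Final line count: 13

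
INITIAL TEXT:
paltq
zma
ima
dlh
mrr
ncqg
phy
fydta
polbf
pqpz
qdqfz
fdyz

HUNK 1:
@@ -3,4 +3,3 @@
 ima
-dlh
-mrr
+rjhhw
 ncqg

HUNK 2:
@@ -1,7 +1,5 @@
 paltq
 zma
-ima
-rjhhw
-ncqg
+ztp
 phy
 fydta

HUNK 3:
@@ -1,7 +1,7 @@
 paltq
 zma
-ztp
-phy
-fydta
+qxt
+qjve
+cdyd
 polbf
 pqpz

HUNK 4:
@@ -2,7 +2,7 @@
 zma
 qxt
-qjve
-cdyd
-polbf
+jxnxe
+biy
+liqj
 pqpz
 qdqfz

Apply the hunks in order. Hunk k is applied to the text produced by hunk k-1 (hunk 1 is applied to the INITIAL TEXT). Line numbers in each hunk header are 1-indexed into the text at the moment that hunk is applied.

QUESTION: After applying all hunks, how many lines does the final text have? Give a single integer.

Hunk 1: at line 3 remove [dlh,mrr] add [rjhhw] -> 11 lines: paltq zma ima rjhhw ncqg phy fydta polbf pqpz qdqfz fdyz
Hunk 2: at line 1 remove [ima,rjhhw,ncqg] add [ztp] -> 9 lines: paltq zma ztp phy fydta polbf pqpz qdqfz fdyz
Hunk 3: at line 1 remove [ztp,phy,fydta] add [qxt,qjve,cdyd] -> 9 lines: paltq zma qxt qjve cdyd polbf pqpz qdqfz fdyz
Hunk 4: at line 2 remove [qjve,cdyd,polbf] add [jxnxe,biy,liqj] -> 9 lines: paltq zma qxt jxnxe biy liqj pqpz qdqfz fdyz
Final line count: 9

Answer: 9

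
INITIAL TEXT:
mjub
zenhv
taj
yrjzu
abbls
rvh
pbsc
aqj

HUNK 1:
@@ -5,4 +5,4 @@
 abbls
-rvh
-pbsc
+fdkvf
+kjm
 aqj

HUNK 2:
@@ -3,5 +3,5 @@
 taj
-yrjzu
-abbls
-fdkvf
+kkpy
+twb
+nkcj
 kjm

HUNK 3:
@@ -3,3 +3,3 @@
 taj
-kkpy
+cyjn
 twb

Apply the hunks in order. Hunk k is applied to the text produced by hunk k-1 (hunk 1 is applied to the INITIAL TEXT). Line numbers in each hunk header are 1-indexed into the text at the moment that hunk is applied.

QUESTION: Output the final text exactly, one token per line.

Hunk 1: at line 5 remove [rvh,pbsc] add [fdkvf,kjm] -> 8 lines: mjub zenhv taj yrjzu abbls fdkvf kjm aqj
Hunk 2: at line 3 remove [yrjzu,abbls,fdkvf] add [kkpy,twb,nkcj] -> 8 lines: mjub zenhv taj kkpy twb nkcj kjm aqj
Hunk 3: at line 3 remove [kkpy] add [cyjn] -> 8 lines: mjub zenhv taj cyjn twb nkcj kjm aqj

Answer: mjub
zenhv
taj
cyjn
twb
nkcj
kjm
aqj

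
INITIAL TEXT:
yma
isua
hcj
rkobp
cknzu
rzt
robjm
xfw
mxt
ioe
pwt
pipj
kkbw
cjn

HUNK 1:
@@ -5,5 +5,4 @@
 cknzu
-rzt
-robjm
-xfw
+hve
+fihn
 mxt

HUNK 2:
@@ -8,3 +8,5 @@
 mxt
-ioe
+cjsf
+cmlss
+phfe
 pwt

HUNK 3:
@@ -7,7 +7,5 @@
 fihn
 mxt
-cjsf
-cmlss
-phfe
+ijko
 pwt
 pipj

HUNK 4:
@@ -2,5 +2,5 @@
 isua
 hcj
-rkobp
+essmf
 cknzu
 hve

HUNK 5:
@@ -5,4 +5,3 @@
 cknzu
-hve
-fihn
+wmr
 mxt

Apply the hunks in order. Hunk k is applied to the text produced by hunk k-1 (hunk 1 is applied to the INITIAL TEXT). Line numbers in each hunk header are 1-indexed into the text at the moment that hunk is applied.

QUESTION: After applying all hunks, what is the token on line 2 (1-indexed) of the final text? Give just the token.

Hunk 1: at line 5 remove [rzt,robjm,xfw] add [hve,fihn] -> 13 lines: yma isua hcj rkobp cknzu hve fihn mxt ioe pwt pipj kkbw cjn
Hunk 2: at line 8 remove [ioe] add [cjsf,cmlss,phfe] -> 15 lines: yma isua hcj rkobp cknzu hve fihn mxt cjsf cmlss phfe pwt pipj kkbw cjn
Hunk 3: at line 7 remove [cjsf,cmlss,phfe] add [ijko] -> 13 lines: yma isua hcj rkobp cknzu hve fihn mxt ijko pwt pipj kkbw cjn
Hunk 4: at line 2 remove [rkobp] add [essmf] -> 13 lines: yma isua hcj essmf cknzu hve fihn mxt ijko pwt pipj kkbw cjn
Hunk 5: at line 5 remove [hve,fihn] add [wmr] -> 12 lines: yma isua hcj essmf cknzu wmr mxt ijko pwt pipj kkbw cjn
Final line 2: isua

Answer: isua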